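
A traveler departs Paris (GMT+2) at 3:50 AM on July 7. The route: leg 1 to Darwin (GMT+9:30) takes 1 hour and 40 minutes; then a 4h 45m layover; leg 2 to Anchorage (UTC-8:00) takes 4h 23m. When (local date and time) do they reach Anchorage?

4:38 AM on Jul 7

Convert departure to UTC: 3:50 AM − 2:00 = 1:50 AM UTC on Jul 7.
Add 1 hour 40 minutes leg 1 → 3:30 AM UTC.
Add 4 hours 45 minutes layover in Darwin → 8:15 AM UTC.
Add 4 hours and 23 minutes leg 2 → 12:38 PM UTC.
Anchorage is UTC−8:00, so local arrival = 12:38 PM − 8:00 = 4:38 AM on Jul 7.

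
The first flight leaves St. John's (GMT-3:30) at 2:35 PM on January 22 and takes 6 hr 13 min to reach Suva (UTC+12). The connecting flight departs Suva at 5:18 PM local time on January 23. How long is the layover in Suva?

5 hours

Convert departure to UTC: 2:35 PM + 3:30 = 6:05 PM UTC on Jan 22.
Add 6 hours 13 minutes flight time → 12:18 AM UTC (Jan 23).
Suva is UTC+12:00, so local arrival = 12:18 AM + 12:00 = 12:18 PM on Jan 23.
Layover = 5:18 PM − 12:18 PM = 5 hours.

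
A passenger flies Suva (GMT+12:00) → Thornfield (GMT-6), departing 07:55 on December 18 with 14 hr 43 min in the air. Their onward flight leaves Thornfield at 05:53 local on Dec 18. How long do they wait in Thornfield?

Convert departure to UTC: 07:55 − 12:00 = 19:55 UTC on Dec 17.
Add 14 hours 43 minutes flight time → 10:38 UTC (Dec 18).
Thornfield is UTC−6:00, so local arrival = 10:38 − 6:00 = 04:38 on Dec 18.
Layover = 05:53 − 04:38 = 1 hour 15 minutes.

1 hour 15 minutes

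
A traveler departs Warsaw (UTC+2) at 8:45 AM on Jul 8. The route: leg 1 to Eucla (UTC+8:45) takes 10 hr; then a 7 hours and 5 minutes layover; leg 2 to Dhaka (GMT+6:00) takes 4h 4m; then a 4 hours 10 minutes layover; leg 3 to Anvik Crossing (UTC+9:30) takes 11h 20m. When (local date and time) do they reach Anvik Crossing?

Convert departure to UTC: 8:45 AM − 2:00 = 6:45 AM UTC on Jul 8.
Add 10 hours leg 1 → 4:45 PM UTC.
Add 7 hours 5 minutes layover in Eucla → 11:50 PM UTC.
Add 4 hours and 4 minutes leg 2 → 3:54 AM UTC (Jul 9).
Add 4 hours and 10 minutes layover in Dhaka → 8:04 AM UTC.
Add 11 hours and 20 minutes leg 3 → 7:24 PM UTC.
Anvik Crossing is UTC+9:30, so local arrival = 7:24 PM + 9:30 = 4:54 AM on Jul 10.

4:54 AM on July 10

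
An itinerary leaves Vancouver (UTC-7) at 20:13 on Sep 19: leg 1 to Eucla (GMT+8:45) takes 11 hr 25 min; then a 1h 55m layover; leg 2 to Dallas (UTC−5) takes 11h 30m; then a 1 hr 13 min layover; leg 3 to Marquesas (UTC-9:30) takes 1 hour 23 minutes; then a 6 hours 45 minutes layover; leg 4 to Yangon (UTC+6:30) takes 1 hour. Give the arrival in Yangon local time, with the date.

20:54 on September 21

Convert departure to UTC: 20:13 + 7:00 = 03:13 UTC on Sep 20.
Add 11 hours and 25 minutes leg 1 → 14:38 UTC.
Add 1 hour 55 minutes layover in Eucla → 16:33 UTC.
Add 11 hours and 30 minutes leg 2 → 04:03 UTC (Sep 21).
Add 1 hour and 13 minutes layover in Dallas → 05:16 UTC.
Add 1 hour 23 minutes leg 3 → 06:39 UTC.
Add 6 hours 45 minutes layover in Marquesas → 13:24 UTC.
Add 1 hour leg 4 → 14:24 UTC.
Yangon is UTC+6:30, so local arrival = 14:24 + 6:30 = 20:54 on Sep 21.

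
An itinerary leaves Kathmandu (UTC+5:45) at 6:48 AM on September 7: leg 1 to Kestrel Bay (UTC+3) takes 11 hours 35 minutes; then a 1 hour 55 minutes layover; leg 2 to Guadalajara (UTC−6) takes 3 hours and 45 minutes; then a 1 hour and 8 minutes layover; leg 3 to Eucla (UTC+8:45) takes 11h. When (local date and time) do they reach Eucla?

Convert departure to UTC: 6:48 AM − 5:45 = 1:03 AM UTC on Sep 7.
Add 11 hours 35 minutes leg 1 → 12:38 PM UTC.
Add 1 hour 55 minutes layover in Kestrel Bay → 2:33 PM UTC.
Add 3 hours and 45 minutes leg 2 → 6:18 PM UTC.
Add 1 hour 8 minutes layover in Guadalajara → 7:26 PM UTC.
Add 11 hours leg 3 → 6:26 AM UTC (Sep 8).
Eucla is UTC+8:45, so local arrival = 6:26 AM + 8:45 = 3:11 PM on Sep 8.

3:11 PM on September 8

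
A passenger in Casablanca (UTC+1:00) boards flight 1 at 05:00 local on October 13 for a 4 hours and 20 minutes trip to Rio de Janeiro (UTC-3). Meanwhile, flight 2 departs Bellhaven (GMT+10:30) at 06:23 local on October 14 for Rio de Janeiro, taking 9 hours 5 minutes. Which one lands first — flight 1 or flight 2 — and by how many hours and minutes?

Flight 1 in UTC: 05:00 − 1:00 = 04:00 on Oct 13.
+4 hours 20 minutes → arrive 08:20 UTC on Oct 13.
Flight 2 in UTC: 06:23 − 10:30 = 19:53 on Oct 13.
+9 hours 5 minutes → arrive 04:58 UTC on Oct 14.
Flight 1 lands earlier by 20 hours 38 minutes.

the first, by 20 hours 38 minutes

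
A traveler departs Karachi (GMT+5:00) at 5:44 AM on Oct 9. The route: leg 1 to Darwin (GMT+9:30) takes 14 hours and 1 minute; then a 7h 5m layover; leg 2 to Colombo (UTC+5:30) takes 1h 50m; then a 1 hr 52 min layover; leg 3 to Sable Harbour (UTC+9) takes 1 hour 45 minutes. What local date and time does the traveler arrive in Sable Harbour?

Convert departure to UTC: 5:44 AM − 5:00 = 12:44 AM UTC on Oct 9.
Add 14 hours 1 minute leg 1 → 2:45 PM UTC.
Add 7 hours and 5 minutes layover in Darwin → 9:50 PM UTC.
Add 1 hour and 50 minutes leg 2 → 11:40 PM UTC.
Add 1 hour 52 minutes layover in Colombo → 1:32 AM UTC (Oct 10).
Add 1 hour and 45 minutes leg 3 → 3:17 AM UTC.
Sable Harbour is UTC+9:00, so local arrival = 3:17 AM + 9:00 = 12:17 PM on Oct 10.

12:17 PM on October 10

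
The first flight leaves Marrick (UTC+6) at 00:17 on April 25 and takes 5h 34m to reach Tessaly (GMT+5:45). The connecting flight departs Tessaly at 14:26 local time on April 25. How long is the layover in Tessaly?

8 hours 50 minutes

Convert departure to UTC: 00:17 − 6:00 = 18:17 UTC on Apr 24.
Add 5 hours and 34 minutes flight time → 23:51 UTC.
Tessaly is UTC+5:45, so local arrival = 23:51 + 5:45 = 05:36 on Apr 25.
Layover = 14:26 − 05:36 = 8 hours 50 minutes.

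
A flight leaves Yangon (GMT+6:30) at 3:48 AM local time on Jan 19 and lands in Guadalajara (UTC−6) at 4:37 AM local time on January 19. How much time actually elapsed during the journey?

13 hours 19 minutes

Departure in UTC: 3:48 AM − 6:30 = 9:18 PM on Jan 18.
Arrival in UTC: 4:37 AM + 6:00 = 10:37 AM on Jan 19.
Elapsed = 10:37 AM − 9:18 PM (+1 day) = 13 hours 19 minutes.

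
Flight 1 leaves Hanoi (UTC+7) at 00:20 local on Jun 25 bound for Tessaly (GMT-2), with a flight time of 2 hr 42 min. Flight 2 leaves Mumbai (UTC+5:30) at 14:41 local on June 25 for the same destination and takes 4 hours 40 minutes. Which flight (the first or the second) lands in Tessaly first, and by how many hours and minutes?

Flight 1 in UTC: 00:20 − 7:00 = 17:20 on Jun 24.
+2 hours and 42 minutes → arrive 20:02 UTC on Jun 24.
Flight 2 in UTC: 14:41 − 5:30 = 09:11 on Jun 25.
+4 hours 40 minutes → arrive 13:51 UTC on Jun 25.
Flight 1 lands earlier by 17 hours 49 minutes.

the first, by 17 hours 49 minutes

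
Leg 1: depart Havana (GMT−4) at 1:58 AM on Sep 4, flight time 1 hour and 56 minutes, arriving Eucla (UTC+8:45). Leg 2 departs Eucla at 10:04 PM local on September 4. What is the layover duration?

Convert departure to UTC: 1:58 AM + 4:00 = 5:58 AM UTC on Sep 4.
Add 1 hour and 56 minutes flight time → 7:54 AM UTC.
Eucla is UTC+8:45, so local arrival = 7:54 AM + 8:45 = 4:39 PM on Sep 4.
Layover = 10:04 PM − 4:39 PM = 5 hours 25 minutes.

5 hours 25 minutes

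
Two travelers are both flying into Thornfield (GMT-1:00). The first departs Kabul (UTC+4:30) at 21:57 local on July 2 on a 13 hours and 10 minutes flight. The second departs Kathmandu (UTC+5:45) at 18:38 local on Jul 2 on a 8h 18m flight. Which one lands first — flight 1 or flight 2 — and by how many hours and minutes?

Flight 1 in UTC: 21:57 − 4:30 = 17:27 on Jul 2.
+13 hours 10 minutes → arrive 06:37 UTC on Jul 3.
Flight 2 in UTC: 18:38 − 5:45 = 12:53 on Jul 2.
+8 hours and 18 minutes → arrive 21:11 UTC on Jul 2.
Flight 2 lands earlier by 9 hours 26 minutes.

the second, by 9 hours 26 minutes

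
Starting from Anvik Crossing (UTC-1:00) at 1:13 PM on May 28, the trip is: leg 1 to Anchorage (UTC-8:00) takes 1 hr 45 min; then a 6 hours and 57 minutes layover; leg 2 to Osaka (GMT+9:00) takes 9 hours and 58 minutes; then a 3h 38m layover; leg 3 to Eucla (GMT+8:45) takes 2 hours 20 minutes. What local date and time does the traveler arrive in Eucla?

11:36 PM on May 29

Convert departure to UTC: 1:13 PM + 1:00 = 2:13 PM UTC on May 28.
Add 1 hour and 45 minutes leg 1 → 3:58 PM UTC.
Add 6 hours and 57 minutes layover in Anchorage → 10:55 PM UTC.
Add 9 hours and 58 minutes leg 2 → 8:53 AM UTC (May 29).
Add 3 hours and 38 minutes layover in Osaka → 12:31 PM UTC.
Add 2 hours 20 minutes leg 3 → 2:51 PM UTC.
Eucla is UTC+8:45, so local arrival = 2:51 PM + 8:45 = 11:36 PM on May 29.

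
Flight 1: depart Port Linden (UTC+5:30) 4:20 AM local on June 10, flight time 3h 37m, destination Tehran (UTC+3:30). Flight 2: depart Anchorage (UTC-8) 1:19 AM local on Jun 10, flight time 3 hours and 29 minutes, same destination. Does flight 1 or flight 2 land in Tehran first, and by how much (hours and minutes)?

the first, by 10 hours 21 minutes

Flight 1 in UTC: 4:20 AM − 5:30 = 10:50 PM on Jun 9.
+3 hours 37 minutes → arrive 2:27 AM UTC on Jun 10.
Flight 2 in UTC: 1:19 AM + 8:00 = 9:19 AM on Jun 10.
+3 hours and 29 minutes → arrive 12:48 PM UTC on Jun 10.
Flight 1 lands earlier by 10 hours 21 minutes.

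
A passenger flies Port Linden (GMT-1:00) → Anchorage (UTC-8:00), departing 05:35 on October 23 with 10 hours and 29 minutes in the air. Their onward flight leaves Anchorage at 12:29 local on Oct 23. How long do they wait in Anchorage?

3 hours 25 minutes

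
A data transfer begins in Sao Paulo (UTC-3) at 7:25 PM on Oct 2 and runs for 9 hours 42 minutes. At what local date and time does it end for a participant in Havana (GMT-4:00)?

Havana is 1:00 behind Sao Paulo.
After 9 hours and 42 minutes it is 5:07 AM (Oct 3) in Sao Paulo.
Shift by the zone difference: 5:07 AM − 1:00 = 4:07 AM on Oct 3 in Havana.

4:07 AM on Oct 3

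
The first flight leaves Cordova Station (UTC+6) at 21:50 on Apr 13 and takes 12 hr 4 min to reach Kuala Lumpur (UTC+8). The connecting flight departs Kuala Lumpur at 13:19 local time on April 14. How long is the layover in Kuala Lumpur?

1 hour 25 minutes

Convert departure to UTC: 21:50 − 6:00 = 15:50 UTC on Apr 13.
Add 12 hours and 4 minutes flight time → 03:54 UTC (Apr 14).
Kuala Lumpur is UTC+8:00, so local arrival = 03:54 + 8:00 = 11:54 on Apr 14.
Layover = 13:19 − 11:54 = 1 hour 25 minutes.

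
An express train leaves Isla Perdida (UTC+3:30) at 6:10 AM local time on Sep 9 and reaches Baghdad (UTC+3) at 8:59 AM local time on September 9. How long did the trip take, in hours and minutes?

Departure in UTC: 6:10 AM − 3:30 = 2:40 AM on Sep 9.
Arrival in UTC: 8:59 AM − 3:00 = 5:59 AM on Sep 9.
Elapsed = 5:59 AM − 2:40 AM = 3 hours 19 minutes.

3 hours 19 minutes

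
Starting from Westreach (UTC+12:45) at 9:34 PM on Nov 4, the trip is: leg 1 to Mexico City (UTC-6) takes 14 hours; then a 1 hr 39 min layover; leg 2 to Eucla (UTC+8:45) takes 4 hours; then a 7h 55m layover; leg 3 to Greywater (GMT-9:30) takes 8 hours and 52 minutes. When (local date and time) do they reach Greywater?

Convert departure to UTC: 9:34 PM − 12:45 = 8:49 AM UTC on Nov 4.
Add 14 hours leg 1 → 10:49 PM UTC.
Add 1 hour and 39 minutes layover in Mexico City → 12:28 AM UTC (Nov 5).
Add 4 hours leg 2 → 4:28 AM UTC.
Add 7 hours and 55 minutes layover in Eucla → 12:23 PM UTC.
Add 8 hours and 52 minutes leg 3 → 9:15 PM UTC.
Greywater is UTC−9:30, so local arrival = 9:15 PM − 9:30 = 11:45 AM on Nov 5.

11:45 AM on November 5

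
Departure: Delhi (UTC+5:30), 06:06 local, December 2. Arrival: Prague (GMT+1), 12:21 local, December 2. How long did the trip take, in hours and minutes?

10 hours 45 minutes

Departure in UTC: 06:06 − 5:30 = 00:36 on Dec 2.
Arrival in UTC: 12:21 − 1:00 = 11:21 on Dec 2.
Elapsed = 11:21 − 00:36 = 10 hours 45 minutes.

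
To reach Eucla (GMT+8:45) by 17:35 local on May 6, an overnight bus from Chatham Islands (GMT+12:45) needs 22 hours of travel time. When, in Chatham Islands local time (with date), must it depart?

23:35 on May 5

Target arrival in UTC: 17:35 − 8:45 = 08:50 on May 6.
Subtract 22 hours → departure 10:50 UTC on May 5.
Chatham Islands is UTC+12:45: 10:50 + 12:45 = 23:35 on May 5.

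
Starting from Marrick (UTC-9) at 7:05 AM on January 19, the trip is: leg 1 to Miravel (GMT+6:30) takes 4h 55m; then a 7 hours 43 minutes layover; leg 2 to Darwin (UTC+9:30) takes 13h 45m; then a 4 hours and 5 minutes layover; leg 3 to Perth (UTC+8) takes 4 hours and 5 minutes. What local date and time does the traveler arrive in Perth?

10:38 AM on January 21

Convert departure to UTC: 7:05 AM + 9:00 = 4:05 PM UTC on Jan 19.
Add 4 hours and 55 minutes leg 1 → 9:00 PM UTC.
Add 7 hours 43 minutes layover in Miravel → 4:43 AM UTC (Jan 20).
Add 13 hours 45 minutes leg 2 → 6:28 PM UTC.
Add 4 hours and 5 minutes layover in Darwin → 10:33 PM UTC.
Add 4 hours 5 minutes leg 3 → 2:38 AM UTC (Jan 21).
Perth is UTC+8:00, so local arrival = 2:38 AM + 8:00 = 10:38 AM on Jan 21.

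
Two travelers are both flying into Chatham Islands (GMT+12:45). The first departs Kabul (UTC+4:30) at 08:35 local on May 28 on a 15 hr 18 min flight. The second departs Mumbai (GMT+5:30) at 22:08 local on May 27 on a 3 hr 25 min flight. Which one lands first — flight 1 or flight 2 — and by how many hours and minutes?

Flight 1 in UTC: 08:35 − 4:30 = 04:05 on May 28.
+15 hours and 18 minutes → arrive 19:23 UTC on May 28.
Flight 2 in UTC: 22:08 − 5:30 = 16:38 on May 27.
+3 hours and 25 minutes → arrive 20:03 UTC on May 27.
Flight 2 lands earlier by 23 hours 20 minutes.

the second, by 23 hours 20 minutes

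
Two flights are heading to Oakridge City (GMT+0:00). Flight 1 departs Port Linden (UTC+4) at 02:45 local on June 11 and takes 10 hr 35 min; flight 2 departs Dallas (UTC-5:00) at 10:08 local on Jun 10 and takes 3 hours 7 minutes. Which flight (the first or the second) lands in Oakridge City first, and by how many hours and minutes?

the second, by 15 hours 5 minutes

Flight 1 in UTC: 02:45 − 4:00 = 22:45 on Jun 10.
+10 hours and 35 minutes → arrive 09:20 UTC on Jun 11.
Flight 2 in UTC: 10:08 + 5:00 = 15:08 on Jun 10.
+3 hours and 7 minutes → arrive 18:15 UTC on Jun 10.
Flight 2 lands earlier by 15 hours 5 minutes.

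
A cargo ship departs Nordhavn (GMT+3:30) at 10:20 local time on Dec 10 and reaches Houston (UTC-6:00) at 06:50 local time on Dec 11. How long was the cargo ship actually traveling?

Departure in UTC: 10:20 − 3:30 = 06:50 on Dec 10.
Arrival in UTC: 06:50 + 6:00 = 12:50 on Dec 11.
Elapsed = 12:50 − 06:50 (+1 day) = 30 hours.

30 hours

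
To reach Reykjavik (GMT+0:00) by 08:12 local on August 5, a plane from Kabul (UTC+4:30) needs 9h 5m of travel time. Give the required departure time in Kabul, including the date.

03:37 on August 5

Target arrival is already UTC: 08:12 on Aug 5.
Subtract 9 hours 5 minutes → departure 23:07 UTC on Aug 4.
Kabul is UTC+4:30: 23:07 + 4:30 = 03:37 on Aug 5.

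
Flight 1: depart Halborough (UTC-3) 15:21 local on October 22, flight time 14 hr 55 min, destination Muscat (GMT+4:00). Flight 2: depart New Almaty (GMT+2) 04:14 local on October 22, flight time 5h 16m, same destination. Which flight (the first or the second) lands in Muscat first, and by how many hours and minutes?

Flight 1 in UTC: 15:21 + 3:00 = 18:21 on Oct 22.
+14 hours 55 minutes → arrive 09:16 UTC on Oct 23.
Flight 2 in UTC: 04:14 − 2:00 = 02:14 on Oct 22.
+5 hours 16 minutes → arrive 07:30 UTC on Oct 22.
Flight 2 lands earlier by 25 hours 46 minutes.

the second, by 25 hours 46 minutes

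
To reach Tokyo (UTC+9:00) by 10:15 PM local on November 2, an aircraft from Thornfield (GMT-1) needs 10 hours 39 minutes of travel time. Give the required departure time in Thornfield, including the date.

Target arrival in UTC: 10:15 PM − 9:00 = 1:15 PM on Nov 2.
Subtract 10 hours and 39 minutes → departure 2:36 AM UTC on Nov 2.
Thornfield is UTC−1:00: 2:36 AM − 1:00 = 1:36 AM on Nov 2.

1:36 AM on Nov 2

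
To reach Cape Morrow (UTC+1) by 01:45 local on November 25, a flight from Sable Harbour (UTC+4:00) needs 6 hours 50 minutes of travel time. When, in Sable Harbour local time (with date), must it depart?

Target arrival in UTC: 01:45 − 1:00 = 00:45 on Nov 25.
Subtract 6 hours and 50 minutes → departure 17:55 UTC on Nov 24.
Sable Harbour is UTC+4:00: 17:55 + 4:00 = 21:55 on Nov 24.

21:55 on November 24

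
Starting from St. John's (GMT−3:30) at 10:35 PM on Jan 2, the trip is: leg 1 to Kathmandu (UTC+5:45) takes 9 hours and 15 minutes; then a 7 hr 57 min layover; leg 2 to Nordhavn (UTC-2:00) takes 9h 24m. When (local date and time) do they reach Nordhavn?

Convert departure to UTC: 10:35 PM + 3:30 = 2:05 AM UTC on Jan 3.
Add 9 hours 15 minutes leg 1 → 11:20 AM UTC.
Add 7 hours and 57 minutes layover in Kathmandu → 7:17 PM UTC.
Add 9 hours 24 minutes leg 2 → 4:41 AM UTC (Jan 4).
Nordhavn is UTC−2:00, so local arrival = 4:41 AM − 2:00 = 2:41 AM on Jan 4.

2:41 AM on January 4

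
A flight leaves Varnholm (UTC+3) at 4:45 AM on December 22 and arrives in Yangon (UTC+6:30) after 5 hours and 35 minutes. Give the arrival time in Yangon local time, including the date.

Convert departure to UTC: 4:45 AM − 3:00 = 1:45 AM UTC on Dec 22.
Add 5 hours 35 minutes travel time → 7:20 AM UTC.
Yangon is UTC+6:30, so local arrival = 7:20 AM + 6:30 = 1:50 PM on Dec 22.

1:50 PM on Dec 22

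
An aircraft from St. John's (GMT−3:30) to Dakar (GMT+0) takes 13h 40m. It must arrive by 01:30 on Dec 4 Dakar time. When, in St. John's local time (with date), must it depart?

Target arrival is already UTC: 01:30 on Dec 4.
Subtract 13 hours 40 minutes → departure 11:50 UTC on Dec 3.
St. John's is UTC−3:30: 11:50 − 3:30 = 08:20 on Dec 3.

08:20 on December 3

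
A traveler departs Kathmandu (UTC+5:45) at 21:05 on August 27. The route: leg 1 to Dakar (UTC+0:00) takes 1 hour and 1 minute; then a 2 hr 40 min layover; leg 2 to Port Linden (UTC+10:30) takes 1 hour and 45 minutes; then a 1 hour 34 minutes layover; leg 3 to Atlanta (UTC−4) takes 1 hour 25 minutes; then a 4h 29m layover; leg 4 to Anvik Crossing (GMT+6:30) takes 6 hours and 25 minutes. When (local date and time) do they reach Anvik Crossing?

17:09 on August 28

Convert departure to UTC: 21:05 − 5:45 = 15:20 UTC on Aug 27.
Add 1 hour and 1 minute leg 1 → 16:21 UTC.
Add 2 hours and 40 minutes layover in Dakar → 19:01 UTC.
Add 1 hour and 45 minutes leg 2 → 20:46 UTC.
Add 1 hour and 34 minutes layover in Port Linden → 22:20 UTC.
Add 1 hour 25 minutes leg 3 → 23:45 UTC.
Add 4 hours and 29 minutes layover in Atlanta → 04:14 UTC (Aug 28).
Add 6 hours and 25 minutes leg 4 → 10:39 UTC.
Anvik Crossing is UTC+6:30, so local arrival = 10:39 + 6:30 = 17:09 on Aug 28.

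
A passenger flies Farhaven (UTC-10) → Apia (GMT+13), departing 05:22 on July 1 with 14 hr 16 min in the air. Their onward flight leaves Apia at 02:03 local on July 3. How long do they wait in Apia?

Convert departure to UTC: 05:22 + 10:00 = 15:22 UTC on Jul 1.
Add 14 hours 16 minutes flight time → 05:38 UTC (Jul 2).
Apia is UTC+13:00, so local arrival = 05:38 + 13:00 = 18:38 on Jul 2.
Layover = 02:03 − 18:38 (+1 day) = 7 hours 25 minutes.

7 hours 25 minutes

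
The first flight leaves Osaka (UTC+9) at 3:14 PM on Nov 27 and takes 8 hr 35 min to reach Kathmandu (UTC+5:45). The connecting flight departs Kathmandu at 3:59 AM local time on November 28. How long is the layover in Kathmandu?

7 hours 25 minutes

Convert departure to UTC: 3:14 PM − 9:00 = 6:14 AM UTC on Nov 27.
Add 8 hours and 35 minutes flight time → 2:49 PM UTC.
Kathmandu is UTC+5:45, so local arrival = 2:49 PM + 5:45 = 8:34 PM on Nov 27.
Layover = 3:59 AM − 8:34 PM (+1 day) = 7 hours 25 minutes.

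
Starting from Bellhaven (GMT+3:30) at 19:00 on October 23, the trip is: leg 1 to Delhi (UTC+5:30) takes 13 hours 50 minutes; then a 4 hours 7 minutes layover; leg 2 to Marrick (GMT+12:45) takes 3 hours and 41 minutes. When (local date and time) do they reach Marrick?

Convert departure to UTC: 19:00 − 3:30 = 15:30 UTC on Oct 23.
Add 13 hours and 50 minutes leg 1 → 05:20 UTC (Oct 24).
Add 4 hours and 7 minutes layover in Delhi → 09:27 UTC.
Add 3 hours 41 minutes leg 2 → 13:08 UTC.
Marrick is UTC+12:45, so local arrival = 13:08 + 12:45 = 01:53 on Oct 25.

01:53 on Oct 25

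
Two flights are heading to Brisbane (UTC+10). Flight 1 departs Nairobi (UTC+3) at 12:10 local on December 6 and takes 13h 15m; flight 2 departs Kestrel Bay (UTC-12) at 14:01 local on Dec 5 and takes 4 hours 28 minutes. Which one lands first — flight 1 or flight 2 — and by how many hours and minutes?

the second, by 15 hours 56 minutes

Flight 1 in UTC: 12:10 − 3:00 = 09:10 on Dec 6.
+13 hours and 15 minutes → arrive 22:25 UTC on Dec 6.
Flight 2 in UTC: 14:01 + 12:00 = 02:01 on Dec 6.
+4 hours 28 minutes → arrive 06:29 UTC on Dec 6.
Flight 2 lands earlier by 15 hours 56 minutes.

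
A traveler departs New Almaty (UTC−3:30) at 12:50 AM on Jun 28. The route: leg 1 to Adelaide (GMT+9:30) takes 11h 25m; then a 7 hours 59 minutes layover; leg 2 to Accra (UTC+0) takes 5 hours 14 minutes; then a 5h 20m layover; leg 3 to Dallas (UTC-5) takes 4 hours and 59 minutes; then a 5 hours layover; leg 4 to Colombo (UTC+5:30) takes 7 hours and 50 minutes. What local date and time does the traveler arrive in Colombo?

Convert departure to UTC: 12:50 AM + 3:30 = 4:20 AM UTC on Jun 28.
Add 11 hours 25 minutes leg 1 → 3:45 PM UTC.
Add 7 hours 59 minutes layover in Adelaide → 11:44 PM UTC.
Add 5 hours and 14 minutes leg 2 → 4:58 AM UTC (Jun 29).
Add 5 hours 20 minutes layover in Accra → 10:18 AM UTC.
Add 4 hours and 59 minutes leg 3 → 3:17 PM UTC.
Add 5 hours layover in Dallas → 8:17 PM UTC.
Add 7 hours 50 minutes leg 4 → 4:07 AM UTC (Jun 30).
Colombo is UTC+5:30, so local arrival = 4:07 AM + 5:30 = 9:37 AM on Jun 30.

9:37 AM on Jun 30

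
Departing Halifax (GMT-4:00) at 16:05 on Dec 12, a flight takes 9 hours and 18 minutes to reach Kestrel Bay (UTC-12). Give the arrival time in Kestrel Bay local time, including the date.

17:23 on December 12

Convert departure to UTC: 16:05 + 4:00 = 20:05 UTC on Dec 12.
Add 9 hours 18 minutes travel time → 05:23 UTC (Dec 13).
Kestrel Bay is UTC−12:00, so local arrival = 05:23 − 12:00 = 17:23 on Dec 12.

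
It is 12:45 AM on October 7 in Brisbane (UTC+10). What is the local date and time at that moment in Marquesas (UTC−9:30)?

5:15 AM on October 6

In UTC: 12:45 AM − 10:00 = 2:45 PM on Oct 6.
Marquesas is UTC−9:30: 2:45 PM − 9:30 = 5:15 AM on Oct 6.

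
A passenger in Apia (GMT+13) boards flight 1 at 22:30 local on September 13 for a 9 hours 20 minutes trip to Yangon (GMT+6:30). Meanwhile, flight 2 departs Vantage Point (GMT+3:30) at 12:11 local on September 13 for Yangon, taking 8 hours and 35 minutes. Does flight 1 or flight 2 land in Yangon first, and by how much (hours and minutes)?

the second, by 1 hour 34 minutes

Flight 1 in UTC: 22:30 − 13:00 = 09:30 on Sep 13.
+9 hours 20 minutes → arrive 18:50 UTC on Sep 13.
Flight 2 in UTC: 12:11 − 3:30 = 08:41 on Sep 13.
+8 hours 35 minutes → arrive 17:16 UTC on Sep 13.
Flight 2 lands earlier by 1 hour 34 minutes.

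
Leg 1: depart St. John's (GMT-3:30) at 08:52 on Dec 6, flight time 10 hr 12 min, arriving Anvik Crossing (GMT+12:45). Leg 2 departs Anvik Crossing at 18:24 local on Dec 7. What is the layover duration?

7 hours 5 minutes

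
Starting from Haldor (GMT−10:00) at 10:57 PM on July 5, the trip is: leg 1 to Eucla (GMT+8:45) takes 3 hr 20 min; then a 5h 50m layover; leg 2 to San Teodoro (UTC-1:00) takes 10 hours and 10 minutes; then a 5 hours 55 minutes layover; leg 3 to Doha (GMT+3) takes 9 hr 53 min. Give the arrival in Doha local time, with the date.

11:05 PM on Jul 7

Convert departure to UTC: 10:57 PM + 10:00 = 8:57 AM UTC on Jul 6.
Add 3 hours and 20 minutes leg 1 → 12:17 PM UTC.
Add 5 hours and 50 minutes layover in Eucla → 6:07 PM UTC.
Add 10 hours 10 minutes leg 2 → 4:17 AM UTC (Jul 7).
Add 5 hours and 55 minutes layover in San Teodoro → 10:12 AM UTC.
Add 9 hours 53 minutes leg 3 → 8:05 PM UTC.
Doha is UTC+3:00, so local arrival = 8:05 PM + 3:00 = 11:05 PM on Jul 7.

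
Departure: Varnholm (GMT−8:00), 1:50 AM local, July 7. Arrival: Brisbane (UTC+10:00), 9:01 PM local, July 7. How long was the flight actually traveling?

1 hour 11 minutes

Brisbane is 18:00 ahead of Varnholm.
Clock-face elapsed time (ignoring zones) is 19 hours 11 minutes.
Actual elapsed = 19 hours 11 minutes − 18:00 = 1 hour 11 minutes.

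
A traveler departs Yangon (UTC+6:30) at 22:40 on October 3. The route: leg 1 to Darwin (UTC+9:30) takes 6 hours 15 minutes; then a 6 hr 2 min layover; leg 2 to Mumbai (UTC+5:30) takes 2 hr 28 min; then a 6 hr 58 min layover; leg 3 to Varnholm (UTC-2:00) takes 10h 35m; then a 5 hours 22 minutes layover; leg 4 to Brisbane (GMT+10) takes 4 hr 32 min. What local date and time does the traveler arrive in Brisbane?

Convert departure to UTC: 22:40 − 6:30 = 16:10 UTC on Oct 3.
Add 6 hours and 15 minutes leg 1 → 22:25 UTC.
Add 6 hours 2 minutes layover in Darwin → 04:27 UTC (Oct 4).
Add 2 hours 28 minutes leg 2 → 06:55 UTC.
Add 6 hours and 58 minutes layover in Mumbai → 13:53 UTC.
Add 10 hours 35 minutes leg 3 → 00:28 UTC (Oct 5).
Add 5 hours and 22 minutes layover in Varnholm → 05:50 UTC.
Add 4 hours 32 minutes leg 4 → 10:22 UTC.
Brisbane is UTC+10:00, so local arrival = 10:22 + 10:00 = 20:22 on Oct 5.

20:22 on Oct 5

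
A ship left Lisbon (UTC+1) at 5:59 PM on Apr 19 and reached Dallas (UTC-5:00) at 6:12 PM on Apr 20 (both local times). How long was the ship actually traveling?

Dallas is 6:00 behind Lisbon.
Clock-face elapsed time (ignoring zones) is 24 hours 13 minutes.
Actual elapsed = 24 hours 13 minutes + 6:00 = 30 hours 13 minutes.

30 hours 13 minutes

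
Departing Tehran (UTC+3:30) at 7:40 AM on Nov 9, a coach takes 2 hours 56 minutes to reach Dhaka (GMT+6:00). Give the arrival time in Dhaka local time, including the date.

1:06 PM on Nov 9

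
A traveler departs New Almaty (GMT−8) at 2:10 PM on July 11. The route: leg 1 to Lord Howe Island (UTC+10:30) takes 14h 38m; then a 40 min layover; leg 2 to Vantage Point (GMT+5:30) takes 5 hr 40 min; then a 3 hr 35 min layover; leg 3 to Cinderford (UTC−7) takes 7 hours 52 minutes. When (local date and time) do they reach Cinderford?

Convert departure to UTC: 2:10 PM + 8:00 = 10:10 PM UTC on Jul 11.
Add 14 hours 38 minutes leg 1 → 12:48 PM UTC (Jul 12).
Add 40 minutes layover in Lord Howe Island → 1:28 PM UTC.
Add 5 hours 40 minutes leg 2 → 7:08 PM UTC.
Add 3 hours 35 minutes layover in Vantage Point → 10:43 PM UTC.
Add 7 hours 52 minutes leg 3 → 6:35 AM UTC (Jul 13).
Cinderford is UTC−7:00, so local arrival = 6:35 AM − 7:00 = 11:35 PM on Jul 12.

11:35 PM on Jul 12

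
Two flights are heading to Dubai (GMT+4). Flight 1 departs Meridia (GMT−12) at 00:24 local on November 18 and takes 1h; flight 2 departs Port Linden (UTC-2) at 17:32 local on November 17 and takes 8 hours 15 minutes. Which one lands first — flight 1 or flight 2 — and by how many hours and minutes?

the second, by 9 hours 37 minutes

Flight 1 in UTC: 00:24 + 12:00 = 12:24 on Nov 18.
+1 hour → arrive 13:24 UTC on Nov 18.
Flight 2 in UTC: 17:32 + 2:00 = 19:32 on Nov 17.
+8 hours 15 minutes → arrive 03:47 UTC on Nov 18.
Flight 2 lands earlier by 9 hours 37 minutes.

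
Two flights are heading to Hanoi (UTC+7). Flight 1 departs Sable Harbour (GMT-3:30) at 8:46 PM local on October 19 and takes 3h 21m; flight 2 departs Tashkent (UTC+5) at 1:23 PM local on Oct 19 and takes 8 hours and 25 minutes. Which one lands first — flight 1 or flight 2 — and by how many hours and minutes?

Flight 1 in UTC: 8:46 PM + 3:30 = 12:16 AM on Oct 20.
+3 hours 21 minutes → arrive 3:37 AM UTC on Oct 20.
Flight 2 in UTC: 1:23 PM − 5:00 = 8:23 AM on Oct 19.
+8 hours 25 minutes → arrive 4:48 PM UTC on Oct 19.
Flight 2 lands earlier by 10 hours 49 minutes.

the second, by 10 hours 49 minutes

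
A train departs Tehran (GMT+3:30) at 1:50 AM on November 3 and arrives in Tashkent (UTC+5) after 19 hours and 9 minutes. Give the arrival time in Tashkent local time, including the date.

Tashkent is 1:30 ahead of Tehran.
After 19 hours 9 minutes it is 8:59 PM in Tehran.
Shift by the zone difference: 8:59 PM + 1:30 = 10:29 PM on Nov 3 in Tashkent.

10:29 PM on November 3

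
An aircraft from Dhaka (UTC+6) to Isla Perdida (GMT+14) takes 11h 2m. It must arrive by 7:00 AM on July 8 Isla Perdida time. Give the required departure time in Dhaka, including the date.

Target arrival in UTC: 7:00 AM − 14:00 = 5:00 PM on Jul 7.
Subtract 11 hours and 2 minutes → departure 5:58 AM UTC on Jul 7.
Dhaka is UTC+6:00: 5:58 AM + 6:00 = 11:58 AM on Jul 7.

11:58 AM on July 7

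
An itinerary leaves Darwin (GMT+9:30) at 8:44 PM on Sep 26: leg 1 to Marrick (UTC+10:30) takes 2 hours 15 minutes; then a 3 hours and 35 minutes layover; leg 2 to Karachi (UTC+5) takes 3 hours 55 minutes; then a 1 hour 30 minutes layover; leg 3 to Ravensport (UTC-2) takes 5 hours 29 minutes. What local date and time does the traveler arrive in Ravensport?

Convert departure to UTC: 8:44 PM − 9:30 = 11:14 AM UTC on Sep 26.
Add 2 hours 15 minutes leg 1 → 1:29 PM UTC.
Add 3 hours 35 minutes layover in Marrick → 5:04 PM UTC.
Add 3 hours 55 minutes leg 2 → 8:59 PM UTC.
Add 1 hour and 30 minutes layover in Karachi → 10:29 PM UTC.
Add 5 hours and 29 minutes leg 3 → 3:58 AM UTC (Sep 27).
Ravensport is UTC−2:00, so local arrival = 3:58 AM − 2:00 = 1:58 AM on Sep 27.

1:58 AM on Sep 27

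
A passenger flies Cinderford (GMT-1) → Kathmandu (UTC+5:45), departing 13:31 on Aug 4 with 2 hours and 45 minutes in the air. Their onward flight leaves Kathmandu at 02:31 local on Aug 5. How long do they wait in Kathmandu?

3 hours 30 minutes

Convert departure to UTC: 13:31 + 1:00 = 14:31 UTC on Aug 4.
Add 2 hours 45 minutes flight time → 17:16 UTC.
Kathmandu is UTC+5:45, so local arrival = 17:16 + 5:45 = 23:01 on Aug 4.
Layover = 02:31 − 23:01 (+1 day) = 3 hours 30 minutes.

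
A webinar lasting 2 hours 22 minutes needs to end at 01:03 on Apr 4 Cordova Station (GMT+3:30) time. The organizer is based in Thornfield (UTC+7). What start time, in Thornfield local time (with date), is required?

Target end time in UTC: 01:03 − 3:30 = 21:33 on Apr 3.
Subtract 2 hours 22 minutes → start 19:11 UTC on Apr 3.
Thornfield is UTC+7:00: 19:11 + 7:00 = 02:11 on Apr 4.

02:11 on April 4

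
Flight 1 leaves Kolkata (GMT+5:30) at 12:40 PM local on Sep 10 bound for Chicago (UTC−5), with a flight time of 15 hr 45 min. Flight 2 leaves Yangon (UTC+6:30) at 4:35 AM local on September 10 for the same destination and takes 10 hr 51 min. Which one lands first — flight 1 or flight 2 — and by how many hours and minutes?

the second, by 13 hours 59 minutes

Flight 1 in UTC: 12:40 PM − 5:30 = 7:10 AM on Sep 10.
+15 hours and 45 minutes → arrive 10:55 PM UTC on Sep 10.
Flight 2 in UTC: 4:35 AM − 6:30 = 10:05 PM on Sep 9.
+10 hours and 51 minutes → arrive 8:56 AM UTC on Sep 10.
Flight 2 lands earlier by 13 hours 59 minutes.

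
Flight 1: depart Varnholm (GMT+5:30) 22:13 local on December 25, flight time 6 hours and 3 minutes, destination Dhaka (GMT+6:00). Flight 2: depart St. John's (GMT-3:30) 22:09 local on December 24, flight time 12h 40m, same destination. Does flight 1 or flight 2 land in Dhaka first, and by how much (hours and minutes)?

Flight 1 in UTC: 22:13 − 5:30 = 16:43 on Dec 25.
+6 hours 3 minutes → arrive 22:46 UTC on Dec 25.
Flight 2 in UTC: 22:09 + 3:30 = 01:39 on Dec 25.
+12 hours 40 minutes → arrive 14:19 UTC on Dec 25.
Flight 2 lands earlier by 8 hours 27 minutes.

the second, by 8 hours 27 minutes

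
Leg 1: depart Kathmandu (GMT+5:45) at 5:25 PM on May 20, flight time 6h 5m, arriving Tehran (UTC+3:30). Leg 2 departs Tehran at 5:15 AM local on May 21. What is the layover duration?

Convert departure to UTC: 5:25 PM − 5:45 = 11:40 AM UTC on May 20.
Add 6 hours and 5 minutes flight time → 5:45 PM UTC.
Tehran is UTC+3:30, so local arrival = 5:45 PM + 3:30 = 9:15 PM on May 20.
Layover = 5:15 AM − 9:15 PM (+1 day) = 8 hours.

8 hours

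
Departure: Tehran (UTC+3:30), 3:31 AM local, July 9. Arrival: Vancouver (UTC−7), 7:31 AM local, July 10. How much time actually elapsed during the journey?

38 hours 30 minutes

Vancouver is 10:30 behind Tehran.
Clock-face elapsed time (ignoring zones) is 28 hours.
Actual elapsed = 28 hours + 10:30 = 38 hours 30 minutes.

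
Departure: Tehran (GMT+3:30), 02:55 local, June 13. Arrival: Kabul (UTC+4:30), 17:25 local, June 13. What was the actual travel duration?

Kabul is 1:00 ahead of Tehran.
Clock-face elapsed time (ignoring zones) is 14 hours 30 minutes.
Actual elapsed = 14 hours 30 minutes − 1:00 = 13 hours 30 minutes.

13 hours 30 minutes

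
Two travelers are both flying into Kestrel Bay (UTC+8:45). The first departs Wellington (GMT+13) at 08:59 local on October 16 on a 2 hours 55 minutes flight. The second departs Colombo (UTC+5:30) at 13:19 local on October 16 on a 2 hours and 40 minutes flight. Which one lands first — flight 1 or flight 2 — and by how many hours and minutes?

the first, by 11 hours 35 minutes

Flight 1 in UTC: 08:59 − 13:00 = 19:59 on Oct 15.
+2 hours 55 minutes → arrive 22:54 UTC on Oct 15.
Flight 2 in UTC: 13:19 − 5:30 = 07:49 on Oct 16.
+2 hours and 40 minutes → arrive 10:29 UTC on Oct 16.
Flight 1 lands earlier by 11 hours 35 minutes.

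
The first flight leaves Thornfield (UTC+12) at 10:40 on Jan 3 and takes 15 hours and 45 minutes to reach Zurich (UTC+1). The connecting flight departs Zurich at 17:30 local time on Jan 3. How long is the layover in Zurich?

Convert departure to UTC: 10:40 − 12:00 = 22:40 UTC on Jan 2.
Add 15 hours and 45 minutes flight time → 14:25 UTC (Jan 3).
Zurich is UTC+1:00, so local arrival = 14:25 + 1:00 = 15:25 on Jan 3.
Layover = 17:30 − 15:25 = 2 hours 5 minutes.

2 hours 5 minutes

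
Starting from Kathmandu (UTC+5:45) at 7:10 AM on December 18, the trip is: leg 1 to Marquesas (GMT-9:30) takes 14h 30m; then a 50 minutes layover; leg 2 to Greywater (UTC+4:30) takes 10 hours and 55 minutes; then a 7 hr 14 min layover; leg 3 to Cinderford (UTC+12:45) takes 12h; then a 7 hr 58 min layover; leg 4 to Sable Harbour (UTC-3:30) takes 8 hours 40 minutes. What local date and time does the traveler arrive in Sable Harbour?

Convert departure to UTC: 7:10 AM − 5:45 = 1:25 AM UTC on Dec 18.
Add 14 hours and 30 minutes leg 1 → 3:55 PM UTC.
Add 50 minutes layover in Marquesas → 4:45 PM UTC.
Add 10 hours and 55 minutes leg 2 → 3:40 AM UTC (Dec 19).
Add 7 hours 14 minutes layover in Greywater → 10:54 AM UTC.
Add 12 hours leg 3 → 10:54 PM UTC.
Add 7 hours and 58 minutes layover in Cinderford → 6:52 AM UTC (Dec 20).
Add 8 hours 40 minutes leg 4 → 3:32 PM UTC.
Sable Harbour is UTC−3:30, so local arrival = 3:32 PM − 3:30 = 12:02 PM on Dec 20.

12:02 PM on December 20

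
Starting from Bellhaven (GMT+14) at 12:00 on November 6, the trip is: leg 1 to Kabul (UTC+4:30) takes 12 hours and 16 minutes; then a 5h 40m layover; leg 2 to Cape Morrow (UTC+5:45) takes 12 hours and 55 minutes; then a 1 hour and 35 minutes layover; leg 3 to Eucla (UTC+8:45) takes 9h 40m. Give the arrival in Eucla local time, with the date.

00:51 on November 8

Convert departure to UTC: 12:00 − 14:00 = 22:00 UTC on Nov 5.
Add 12 hours and 16 minutes leg 1 → 10:16 UTC (Nov 6).
Add 5 hours and 40 minutes layover in Kabul → 15:56 UTC.
Add 12 hours 55 minutes leg 2 → 04:51 UTC (Nov 7).
Add 1 hour and 35 minutes layover in Cape Morrow → 06:26 UTC.
Add 9 hours and 40 minutes leg 3 → 16:06 UTC.
Eucla is UTC+8:45, so local arrival = 16:06 + 8:45 = 00:51 on Nov 8.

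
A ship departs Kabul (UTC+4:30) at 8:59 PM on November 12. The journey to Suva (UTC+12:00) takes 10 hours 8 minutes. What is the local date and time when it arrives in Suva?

2:37 PM on Nov 13

Convert departure to UTC: 8:59 PM − 4:30 = 4:29 PM UTC on Nov 12.
Add 10 hours and 8 minutes travel time → 2:37 AM UTC (Nov 13).
Suva is UTC+12:00, so local arrival = 2:37 AM + 12:00 = 2:37 PM on Nov 13.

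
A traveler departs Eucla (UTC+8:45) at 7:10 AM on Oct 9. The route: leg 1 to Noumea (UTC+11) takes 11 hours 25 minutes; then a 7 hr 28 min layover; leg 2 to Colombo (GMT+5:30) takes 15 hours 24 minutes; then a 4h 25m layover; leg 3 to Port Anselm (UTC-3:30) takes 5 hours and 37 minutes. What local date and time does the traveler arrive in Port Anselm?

Convert departure to UTC: 7:10 AM − 8:45 = 10:25 PM UTC on Oct 8.
Add 11 hours and 25 minutes leg 1 → 9:50 AM UTC (Oct 9).
Add 7 hours 28 minutes layover in Noumea → 5:18 PM UTC.
Add 15 hours 24 minutes leg 2 → 8:42 AM UTC (Oct 10).
Add 4 hours 25 minutes layover in Colombo → 1:07 PM UTC.
Add 5 hours and 37 minutes leg 3 → 6:44 PM UTC.
Port Anselm is UTC−3:30, so local arrival = 6:44 PM − 3:30 = 3:14 PM on Oct 10.

3:14 PM on October 10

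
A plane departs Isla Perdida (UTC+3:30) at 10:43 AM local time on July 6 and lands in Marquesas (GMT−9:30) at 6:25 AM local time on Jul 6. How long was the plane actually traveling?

Marquesas is 13:00 behind Isla Perdida.
Clock-face elapsed time (ignoring zones) is −4 hours 18 minutes.
Actual elapsed = −4 hours 18 minutes + 13:00 = 8 hours 42 minutes.

8 hours 42 minutes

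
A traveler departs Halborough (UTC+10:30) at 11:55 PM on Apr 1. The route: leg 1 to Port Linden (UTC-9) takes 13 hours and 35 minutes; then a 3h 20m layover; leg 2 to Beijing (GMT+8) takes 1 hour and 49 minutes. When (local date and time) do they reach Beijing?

Convert departure to UTC: 11:55 PM − 10:30 = 1:25 PM UTC on Apr 1.
Add 13 hours 35 minutes leg 1 → 3:00 AM UTC (Apr 2).
Add 3 hours 20 minutes layover in Port Linden → 6:20 AM UTC.
Add 1 hour 49 minutes leg 2 → 8:09 AM UTC.
Beijing is UTC+8:00, so local arrival = 8:09 AM + 8:00 = 4:09 PM on Apr 2.

4:09 PM on Apr 2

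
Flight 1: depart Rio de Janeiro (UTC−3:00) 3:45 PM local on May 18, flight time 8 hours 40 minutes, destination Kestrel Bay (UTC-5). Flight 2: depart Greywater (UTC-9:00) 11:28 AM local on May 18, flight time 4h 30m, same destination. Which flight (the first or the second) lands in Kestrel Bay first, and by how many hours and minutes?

Flight 1 in UTC: 3:45 PM + 3:00 = 6:45 PM on May 18.
+8 hours and 40 minutes → arrive 3:25 AM UTC on May 19.
Flight 2 in UTC: 11:28 AM + 9:00 = 8:28 PM on May 18.
+4 hours and 30 minutes → arrive 12:58 AM UTC on May 19.
Flight 2 lands earlier by 2 hours 27 minutes.

the second, by 2 hours 27 minutes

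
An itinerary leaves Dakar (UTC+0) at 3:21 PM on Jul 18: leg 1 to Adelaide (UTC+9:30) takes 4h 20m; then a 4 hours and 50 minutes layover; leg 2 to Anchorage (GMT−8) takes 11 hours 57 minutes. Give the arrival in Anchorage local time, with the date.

Dakar is at UTC+0, so departure is already 3:21 PM UTC on Jul 18.
Add 4 hours 20 minutes leg 1 → 7:41 PM UTC.
Add 4 hours and 50 minutes layover in Adelaide → 12:31 AM UTC (Jul 19).
Add 11 hours 57 minutes leg 2 → 12:28 PM UTC.
Anchorage is UTC−8:00, so local arrival = 12:28 PM − 8:00 = 4:28 AM on Jul 19.

4:28 AM on Jul 19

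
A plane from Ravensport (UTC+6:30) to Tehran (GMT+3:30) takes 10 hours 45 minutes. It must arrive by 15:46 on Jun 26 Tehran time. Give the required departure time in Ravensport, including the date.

08:01 on Jun 26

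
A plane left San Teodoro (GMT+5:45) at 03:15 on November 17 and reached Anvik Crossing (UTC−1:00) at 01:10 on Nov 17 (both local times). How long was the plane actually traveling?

4 hours 40 minutes

Anvik Crossing is 6:45 behind San Teodoro.
Clock-face elapsed time (ignoring zones) is −2 hours 5 minutes.
Actual elapsed = −2 hours 5 minutes + 6:45 = 4 hours 40 minutes.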